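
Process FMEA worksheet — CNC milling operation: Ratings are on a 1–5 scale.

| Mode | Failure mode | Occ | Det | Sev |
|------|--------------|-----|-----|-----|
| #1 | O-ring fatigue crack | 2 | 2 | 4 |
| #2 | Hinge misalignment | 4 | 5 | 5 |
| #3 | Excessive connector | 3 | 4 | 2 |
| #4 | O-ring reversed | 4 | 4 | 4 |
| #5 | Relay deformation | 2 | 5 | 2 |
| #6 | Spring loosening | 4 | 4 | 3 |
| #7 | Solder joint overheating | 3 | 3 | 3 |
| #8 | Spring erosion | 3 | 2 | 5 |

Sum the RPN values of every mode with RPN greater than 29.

RPN = Severity × Occurrence × Detection:
  #1: 4 × 2 × 2 = 16
  #2: 5 × 4 × 5 = 100
  #3: 2 × 3 × 4 = 24
  #4: 4 × 4 × 4 = 64
  #5: 2 × 2 × 5 = 20
  #6: 3 × 4 × 4 = 48
  #7: 3 × 3 × 3 = 27
  #8: 5 × 3 × 2 = 30
RPN > 29: #2 (100), #4 (64), #6 (48), #8 (30).
Sum: 100 + 64 + 48 + 30 = 242.

242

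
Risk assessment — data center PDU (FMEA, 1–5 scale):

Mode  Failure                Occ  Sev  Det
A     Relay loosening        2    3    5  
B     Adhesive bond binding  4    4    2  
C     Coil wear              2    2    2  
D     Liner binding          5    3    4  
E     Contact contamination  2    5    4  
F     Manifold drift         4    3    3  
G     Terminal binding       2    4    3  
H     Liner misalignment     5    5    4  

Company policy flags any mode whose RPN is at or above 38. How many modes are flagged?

RPN = Severity × Occurrence × Detection:
  A: 3 × 2 × 5 = 30
  B: 4 × 4 × 2 = 32
  C: 2 × 2 × 2 = 8
  D: 3 × 5 × 4 = 60
  E: 5 × 2 × 4 = 40
  F: 3 × 4 × 3 = 36
  G: 4 × 2 × 3 = 24
  H: 5 × 5 × 4 = 100
Modes with RPN ≥ 38: D (60), E (40), H (100) → 3.

3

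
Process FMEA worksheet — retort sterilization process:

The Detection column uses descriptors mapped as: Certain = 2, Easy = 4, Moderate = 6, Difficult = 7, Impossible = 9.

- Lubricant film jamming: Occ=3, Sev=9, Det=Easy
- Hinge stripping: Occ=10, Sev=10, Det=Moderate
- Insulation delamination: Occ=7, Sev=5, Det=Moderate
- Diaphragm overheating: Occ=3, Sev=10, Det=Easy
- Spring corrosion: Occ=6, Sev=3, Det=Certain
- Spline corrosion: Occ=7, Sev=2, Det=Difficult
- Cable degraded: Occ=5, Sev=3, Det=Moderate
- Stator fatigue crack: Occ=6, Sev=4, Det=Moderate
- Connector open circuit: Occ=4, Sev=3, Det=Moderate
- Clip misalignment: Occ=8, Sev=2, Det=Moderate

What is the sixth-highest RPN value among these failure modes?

RPN = Severity × Occurrence × Detection:
  Lubricant film jamming: 9 × 3 × 4 = 108
  Hinge stripping: 10 × 10 × 6 = 600
  Insulation delamination: 5 × 7 × 6 = 210
  Diaphragm overheating: 10 × 3 × 4 = 120
  Spring corrosion: 3 × 6 × 2 = 36
  Spline corrosion: 2 × 7 × 7 = 98
  Cable degraded: 3 × 5 × 6 = 90
  Stator fatigue crack: 4 × 6 × 6 = 144
  Connector open circuit: 3 × 4 × 6 = 72
  Clip misalignment: 2 × 8 × 6 = 96
Sorted descending: 600, 210, 144, 120, 108, 98, 96, 90, 72, 36.
The sixth-highest RPN is 98 (Spline corrosion).

98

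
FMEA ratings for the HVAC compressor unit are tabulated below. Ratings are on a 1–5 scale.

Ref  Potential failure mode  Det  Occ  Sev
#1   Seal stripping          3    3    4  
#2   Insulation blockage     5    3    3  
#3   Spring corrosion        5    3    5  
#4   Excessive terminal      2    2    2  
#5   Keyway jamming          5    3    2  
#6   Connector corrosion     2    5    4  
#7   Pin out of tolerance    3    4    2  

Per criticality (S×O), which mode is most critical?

#6

Criticality = Severity × Occurrence:
  #1: 4 × 3 = 12
  #2: 3 × 3 = 9
  #3: 5 × 3 = 15
  #4: 2 × 2 = 4
  #5: 2 × 3 = 6
  #6: 4 × 5 = 20
  #7: 2 × 4 = 8
Highest criticality is 20 → #6.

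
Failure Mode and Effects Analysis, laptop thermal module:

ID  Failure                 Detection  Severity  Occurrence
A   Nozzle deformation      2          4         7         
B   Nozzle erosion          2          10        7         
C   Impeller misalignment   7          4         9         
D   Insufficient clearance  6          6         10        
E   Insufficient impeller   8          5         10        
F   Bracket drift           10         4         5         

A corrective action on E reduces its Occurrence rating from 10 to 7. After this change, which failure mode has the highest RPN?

D

RPN = Severity × Occurrence × Detection:
  A: 4 × 7 × 2 = 56
  B: 10 × 7 × 2 = 140
  C: 4 × 9 × 7 = 252
  D: 6 × 10 × 6 = 360
  E: 5 × 10 × 8 = 400
  F: 4 × 5 × 10 = 200
After action: E → 5 × 7 × 8 = 280.
Revised RPNs: D=360, E=280, C=252, F=200, B=140, A=56.
Highest is now D (360).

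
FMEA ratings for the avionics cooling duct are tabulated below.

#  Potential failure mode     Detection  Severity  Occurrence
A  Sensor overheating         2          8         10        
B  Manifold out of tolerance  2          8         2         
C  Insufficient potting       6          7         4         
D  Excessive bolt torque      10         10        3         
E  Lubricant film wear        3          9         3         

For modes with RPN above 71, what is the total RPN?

RPN = Severity × Occurrence × Detection:
  A: 8 × 10 × 2 = 160
  B: 8 × 2 × 2 = 32
  C: 7 × 4 × 6 = 168
  D: 10 × 3 × 10 = 300
  E: 9 × 3 × 3 = 81
RPN > 71: A (160), C (168), D (300), E (81).
Sum: 160 + 168 + 300 + 81 = 709.

709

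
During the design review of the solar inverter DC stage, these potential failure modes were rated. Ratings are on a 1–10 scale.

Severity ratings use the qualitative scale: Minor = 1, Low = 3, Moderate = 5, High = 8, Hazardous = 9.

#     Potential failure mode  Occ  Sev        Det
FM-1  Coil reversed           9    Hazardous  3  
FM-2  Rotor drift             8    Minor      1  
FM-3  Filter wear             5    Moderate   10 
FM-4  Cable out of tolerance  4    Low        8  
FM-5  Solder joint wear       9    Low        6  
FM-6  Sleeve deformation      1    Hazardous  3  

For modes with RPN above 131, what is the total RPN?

RPN = Severity × Occurrence × Detection:
  FM-1: 9 × 9 × 3 = 243
  FM-2: 1 × 8 × 1 = 8
  FM-3: 5 × 5 × 10 = 250
  FM-4: 3 × 4 × 8 = 96
  FM-5: 3 × 9 × 6 = 162
  FM-6: 9 × 1 × 3 = 27
RPN > 131: FM-1 (243), FM-3 (250), FM-5 (162).
Sum: 243 + 250 + 162 = 655.

655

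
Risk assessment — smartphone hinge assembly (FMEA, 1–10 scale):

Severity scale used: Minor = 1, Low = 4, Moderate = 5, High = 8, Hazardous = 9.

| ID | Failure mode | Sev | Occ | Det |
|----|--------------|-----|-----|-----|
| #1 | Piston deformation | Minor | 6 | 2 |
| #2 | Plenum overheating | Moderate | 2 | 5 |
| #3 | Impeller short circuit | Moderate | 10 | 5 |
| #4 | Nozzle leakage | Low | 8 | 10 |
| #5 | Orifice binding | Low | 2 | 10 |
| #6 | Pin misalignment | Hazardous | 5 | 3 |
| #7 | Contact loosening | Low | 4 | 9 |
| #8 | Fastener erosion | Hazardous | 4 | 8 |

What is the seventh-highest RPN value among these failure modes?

50

RPN = Severity × Occurrence × Detection:
  #1: 1 × 6 × 2 = 12
  #2: 5 × 2 × 5 = 50
  #3: 5 × 10 × 5 = 250
  #4: 4 × 8 × 10 = 320
  #5: 4 × 2 × 10 = 80
  #6: 9 × 5 × 3 = 135
  #7: 4 × 4 × 9 = 144
  #8: 9 × 4 × 8 = 288
Sorted descending: 320, 288, 250, 144, 135, 80, 50, 12.
The seventh-highest RPN is 50 (#2).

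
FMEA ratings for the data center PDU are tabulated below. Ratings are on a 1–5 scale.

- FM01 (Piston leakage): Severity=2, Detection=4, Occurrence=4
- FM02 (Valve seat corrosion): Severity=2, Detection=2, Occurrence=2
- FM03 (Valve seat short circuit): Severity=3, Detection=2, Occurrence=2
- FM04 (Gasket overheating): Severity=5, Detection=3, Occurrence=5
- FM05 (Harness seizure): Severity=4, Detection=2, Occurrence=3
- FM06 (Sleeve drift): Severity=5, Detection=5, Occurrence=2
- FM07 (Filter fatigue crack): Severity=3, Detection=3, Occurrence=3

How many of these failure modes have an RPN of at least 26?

RPN = Severity × Occurrence × Detection:
  FM01: 2 × 4 × 4 = 32
  FM02: 2 × 2 × 2 = 8
  FM03: 3 × 2 × 2 = 12
  FM04: 5 × 5 × 3 = 75
  FM05: 4 × 3 × 2 = 24
  FM06: 5 × 2 × 5 = 50
  FM07: 3 × 3 × 3 = 27
Modes with RPN ≥ 26: FM01 (32), FM04 (75), FM06 (50), FM07 (27) → 4.

4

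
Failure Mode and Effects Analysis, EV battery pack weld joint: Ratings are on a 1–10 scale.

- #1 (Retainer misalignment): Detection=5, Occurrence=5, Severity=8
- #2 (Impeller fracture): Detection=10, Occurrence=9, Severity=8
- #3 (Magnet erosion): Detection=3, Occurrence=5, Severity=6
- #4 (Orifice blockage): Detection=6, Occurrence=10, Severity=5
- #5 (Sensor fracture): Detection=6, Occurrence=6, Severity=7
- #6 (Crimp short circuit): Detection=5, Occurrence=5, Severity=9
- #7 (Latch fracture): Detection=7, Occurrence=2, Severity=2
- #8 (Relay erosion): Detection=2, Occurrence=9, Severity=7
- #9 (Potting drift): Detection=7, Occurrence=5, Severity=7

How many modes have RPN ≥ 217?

5

RPN = Severity × Occurrence × Detection:
  #1: 8 × 5 × 5 = 200
  #2: 8 × 9 × 10 = 720
  #3: 6 × 5 × 3 = 90
  #4: 5 × 10 × 6 = 300
  #5: 7 × 6 × 6 = 252
  #6: 9 × 5 × 5 = 225
  #7: 2 × 2 × 7 = 28
  #8: 7 × 9 × 2 = 126
  #9: 7 × 5 × 7 = 245
Modes with RPN ≥ 217: #2 (720), #4 (300), #5 (252), #6 (225), #9 (245) → 5.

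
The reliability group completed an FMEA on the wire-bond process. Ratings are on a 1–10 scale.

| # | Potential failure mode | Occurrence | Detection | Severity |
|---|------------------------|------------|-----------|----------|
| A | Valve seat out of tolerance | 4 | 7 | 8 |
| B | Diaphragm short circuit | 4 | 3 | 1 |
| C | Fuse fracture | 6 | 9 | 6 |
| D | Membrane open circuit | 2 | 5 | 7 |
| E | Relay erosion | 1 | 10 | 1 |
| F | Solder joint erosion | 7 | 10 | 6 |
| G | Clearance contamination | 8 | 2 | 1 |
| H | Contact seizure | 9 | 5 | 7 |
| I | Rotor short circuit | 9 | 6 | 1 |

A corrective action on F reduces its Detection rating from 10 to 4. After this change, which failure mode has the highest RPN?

C

RPN = Severity × Occurrence × Detection:
  A: 8 × 4 × 7 = 224
  B: 1 × 4 × 3 = 12
  C: 6 × 6 × 9 = 324
  D: 7 × 2 × 5 = 70
  E: 1 × 1 × 10 = 10
  F: 6 × 7 × 10 = 420
  G: 1 × 8 × 2 = 16
  H: 7 × 9 × 5 = 315
  I: 1 × 9 × 6 = 54
After action: F → 6 × 7 × 4 = 168.
Revised RPNs: C=324, H=315, A=224, F=168, D=70, I=54, G=16, B=12, E=10.
Highest is now C (324).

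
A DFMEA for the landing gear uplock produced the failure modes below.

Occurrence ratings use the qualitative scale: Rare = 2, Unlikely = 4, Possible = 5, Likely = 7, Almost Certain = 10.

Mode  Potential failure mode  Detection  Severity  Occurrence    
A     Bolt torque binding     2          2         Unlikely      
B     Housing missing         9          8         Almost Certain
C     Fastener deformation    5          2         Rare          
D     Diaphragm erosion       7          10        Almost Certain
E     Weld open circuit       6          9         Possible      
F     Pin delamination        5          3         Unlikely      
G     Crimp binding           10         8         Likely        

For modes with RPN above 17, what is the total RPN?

2330

RPN = Severity × Occurrence × Detection:
  A: 2 × 4 × 2 = 16
  B: 8 × 10 × 9 = 720
  C: 2 × 2 × 5 = 20
  D: 10 × 10 × 7 = 700
  E: 9 × 5 × 6 = 270
  F: 3 × 4 × 5 = 60
  G: 8 × 7 × 10 = 560
RPN > 17: B (720), C (20), D (700), E (270), F (60), G (560).
Sum: 720 + 20 + 700 + 270 + 60 + 560 = 2330.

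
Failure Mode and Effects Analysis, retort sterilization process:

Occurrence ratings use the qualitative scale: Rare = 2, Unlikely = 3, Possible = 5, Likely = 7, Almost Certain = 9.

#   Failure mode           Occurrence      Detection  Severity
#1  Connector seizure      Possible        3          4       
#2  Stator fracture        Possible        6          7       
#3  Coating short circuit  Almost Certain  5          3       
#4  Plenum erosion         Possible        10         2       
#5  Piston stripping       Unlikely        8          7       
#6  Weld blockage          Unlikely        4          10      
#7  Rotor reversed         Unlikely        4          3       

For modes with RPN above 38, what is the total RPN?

793

RPN = Severity × Occurrence × Detection:
  #1: 4 × 5 × 3 = 60
  #2: 7 × 5 × 6 = 210
  #3: 3 × 9 × 5 = 135
  #4: 2 × 5 × 10 = 100
  #5: 7 × 3 × 8 = 168
  #6: 10 × 3 × 4 = 120
  #7: 3 × 3 × 4 = 36
RPN > 38: #1 (60), #2 (210), #3 (135), #4 (100), #5 (168), #6 (120).
Sum: 60 + 210 + 135 + 100 + 168 + 120 = 793.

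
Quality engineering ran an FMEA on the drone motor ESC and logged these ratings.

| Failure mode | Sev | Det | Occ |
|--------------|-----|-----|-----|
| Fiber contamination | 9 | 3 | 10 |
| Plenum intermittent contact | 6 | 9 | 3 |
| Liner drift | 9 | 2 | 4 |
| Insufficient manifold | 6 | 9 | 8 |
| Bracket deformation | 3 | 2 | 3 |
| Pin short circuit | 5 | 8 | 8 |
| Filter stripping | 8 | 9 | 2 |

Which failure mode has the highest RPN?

RPN = Severity × Occurrence × Detection:
  Fiber contamination: 9 × 10 × 3 = 270
  Plenum intermittent contact: 6 × 3 × 9 = 162
  Liner drift: 9 × 4 × 2 = 72
  Insufficient manifold: 6 × 8 × 9 = 432
  Bracket deformation: 3 × 3 × 2 = 18
  Pin short circuit: 5 × 8 × 8 = 320
  Filter stripping: 8 × 2 × 9 = 144
Highest RPN is 432 → Insufficient manifold.

Insufficient manifold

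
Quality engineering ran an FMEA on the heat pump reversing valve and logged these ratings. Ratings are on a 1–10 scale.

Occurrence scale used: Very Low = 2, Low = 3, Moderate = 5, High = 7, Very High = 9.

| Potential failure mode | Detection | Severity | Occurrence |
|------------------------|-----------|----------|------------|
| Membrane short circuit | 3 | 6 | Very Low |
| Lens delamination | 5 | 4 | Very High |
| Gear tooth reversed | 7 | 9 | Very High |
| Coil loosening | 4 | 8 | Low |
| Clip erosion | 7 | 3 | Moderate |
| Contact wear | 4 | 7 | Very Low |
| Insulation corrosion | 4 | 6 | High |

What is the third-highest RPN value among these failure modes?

168

RPN = Severity × Occurrence × Detection:
  Membrane short circuit: 6 × 2 × 3 = 36
  Lens delamination: 4 × 9 × 5 = 180
  Gear tooth reversed: 9 × 9 × 7 = 567
  Coil loosening: 8 × 3 × 4 = 96
  Clip erosion: 3 × 5 × 7 = 105
  Contact wear: 7 × 2 × 4 = 56
  Insulation corrosion: 6 × 7 × 4 = 168
Sorted descending: 567, 180, 168, 105, 96, 56, 36.
The third-highest RPN is 168 (Insulation corrosion).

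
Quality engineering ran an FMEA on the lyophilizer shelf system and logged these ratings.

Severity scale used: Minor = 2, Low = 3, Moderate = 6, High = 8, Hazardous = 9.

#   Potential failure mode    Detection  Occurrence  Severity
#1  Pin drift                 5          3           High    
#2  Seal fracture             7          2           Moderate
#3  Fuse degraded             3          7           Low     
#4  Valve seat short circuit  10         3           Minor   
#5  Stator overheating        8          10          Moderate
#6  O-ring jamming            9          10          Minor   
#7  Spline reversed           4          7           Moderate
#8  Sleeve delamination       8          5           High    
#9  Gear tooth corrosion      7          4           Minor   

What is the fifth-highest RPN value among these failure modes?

RPN = Severity × Occurrence × Detection:
  #1: 8 × 3 × 5 = 120
  #2: 6 × 2 × 7 = 84
  #3: 3 × 7 × 3 = 63
  #4: 2 × 3 × 10 = 60
  #5: 6 × 10 × 8 = 480
  #6: 2 × 10 × 9 = 180
  #7: 6 × 7 × 4 = 168
  #8: 8 × 5 × 8 = 320
  #9: 2 × 4 × 7 = 56
Sorted descending: 480, 320, 180, 168, 120, 84, 63, 60, 56.
The fifth-highest RPN is 120 (#1).

120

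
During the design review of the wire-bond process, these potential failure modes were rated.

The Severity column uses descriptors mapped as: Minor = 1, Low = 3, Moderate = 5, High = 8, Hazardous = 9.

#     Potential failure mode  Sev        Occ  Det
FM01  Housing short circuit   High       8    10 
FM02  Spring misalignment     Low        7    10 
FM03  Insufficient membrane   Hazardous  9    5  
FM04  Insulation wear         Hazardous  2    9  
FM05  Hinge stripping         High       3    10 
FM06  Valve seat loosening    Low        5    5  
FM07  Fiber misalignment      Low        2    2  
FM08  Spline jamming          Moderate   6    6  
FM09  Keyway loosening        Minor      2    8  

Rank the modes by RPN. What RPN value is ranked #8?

RPN = Severity × Occurrence × Detection:
  FM01: 8 × 8 × 10 = 640
  FM02: 3 × 7 × 10 = 210
  FM03: 9 × 9 × 5 = 405
  FM04: 9 × 2 × 9 = 162
  FM05: 8 × 3 × 10 = 240
  FM06: 3 × 5 × 5 = 75
  FM07: 3 × 2 × 2 = 12
  FM08: 5 × 6 × 6 = 180
  FM09: 1 × 2 × 8 = 16
Sorted descending: 640, 405, 240, 210, 180, 162, 75, 16, 12.
The eighth-highest RPN is 16 (FM09).

16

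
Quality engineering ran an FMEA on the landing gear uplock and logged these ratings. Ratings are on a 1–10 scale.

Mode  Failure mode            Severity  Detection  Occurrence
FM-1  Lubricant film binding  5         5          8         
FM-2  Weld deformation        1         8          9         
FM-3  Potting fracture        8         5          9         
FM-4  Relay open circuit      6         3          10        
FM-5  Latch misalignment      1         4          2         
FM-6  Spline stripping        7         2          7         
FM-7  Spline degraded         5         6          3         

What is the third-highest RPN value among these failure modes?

180

RPN = Severity × Occurrence × Detection:
  FM-1: 5 × 8 × 5 = 200
  FM-2: 1 × 9 × 8 = 72
  FM-3: 8 × 9 × 5 = 360
  FM-4: 6 × 10 × 3 = 180
  FM-5: 1 × 2 × 4 = 8
  FM-6: 7 × 7 × 2 = 98
  FM-7: 5 × 3 × 6 = 90
Sorted descending: 360, 200, 180, 98, 90, 72, 8.
The third-highest RPN is 180 (FM-4).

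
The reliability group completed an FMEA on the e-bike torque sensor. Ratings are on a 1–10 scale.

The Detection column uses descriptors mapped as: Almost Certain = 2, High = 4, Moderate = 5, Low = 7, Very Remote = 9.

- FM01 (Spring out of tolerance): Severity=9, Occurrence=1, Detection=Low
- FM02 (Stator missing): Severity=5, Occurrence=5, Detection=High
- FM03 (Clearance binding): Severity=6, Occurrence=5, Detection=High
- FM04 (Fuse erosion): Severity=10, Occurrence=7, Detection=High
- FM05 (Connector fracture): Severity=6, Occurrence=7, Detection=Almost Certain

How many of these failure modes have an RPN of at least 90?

RPN = Severity × Occurrence × Detection:
  FM01: 9 × 1 × 7 = 63
  FM02: 5 × 5 × 4 = 100
  FM03: 6 × 5 × 4 = 120
  FM04: 10 × 7 × 4 = 280
  FM05: 6 × 7 × 2 = 84
Modes with RPN ≥ 90: FM02 (100), FM03 (120), FM04 (280) → 3.

3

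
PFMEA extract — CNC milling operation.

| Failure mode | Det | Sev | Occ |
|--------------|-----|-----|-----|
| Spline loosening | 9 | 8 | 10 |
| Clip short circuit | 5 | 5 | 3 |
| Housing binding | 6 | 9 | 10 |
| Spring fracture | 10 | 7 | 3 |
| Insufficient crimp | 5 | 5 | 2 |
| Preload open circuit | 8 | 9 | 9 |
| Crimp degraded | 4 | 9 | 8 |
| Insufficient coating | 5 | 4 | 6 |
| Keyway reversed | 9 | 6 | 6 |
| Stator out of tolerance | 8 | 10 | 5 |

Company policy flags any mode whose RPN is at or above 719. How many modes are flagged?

RPN = Severity × Occurrence × Detection:
  Spline loosening: 8 × 10 × 9 = 720
  Clip short circuit: 5 × 3 × 5 = 75
  Housing binding: 9 × 10 × 6 = 540
  Spring fracture: 7 × 3 × 10 = 210
  Insufficient crimp: 5 × 2 × 5 = 50
  Preload open circuit: 9 × 9 × 8 = 648
  Crimp degraded: 9 × 8 × 4 = 288
  Insufficient coating: 4 × 6 × 5 = 120
  Keyway reversed: 6 × 6 × 9 = 324
  Stator out of tolerance: 10 × 5 × 8 = 400
Modes with RPN ≥ 719: Spline loosening (720) → 1.

1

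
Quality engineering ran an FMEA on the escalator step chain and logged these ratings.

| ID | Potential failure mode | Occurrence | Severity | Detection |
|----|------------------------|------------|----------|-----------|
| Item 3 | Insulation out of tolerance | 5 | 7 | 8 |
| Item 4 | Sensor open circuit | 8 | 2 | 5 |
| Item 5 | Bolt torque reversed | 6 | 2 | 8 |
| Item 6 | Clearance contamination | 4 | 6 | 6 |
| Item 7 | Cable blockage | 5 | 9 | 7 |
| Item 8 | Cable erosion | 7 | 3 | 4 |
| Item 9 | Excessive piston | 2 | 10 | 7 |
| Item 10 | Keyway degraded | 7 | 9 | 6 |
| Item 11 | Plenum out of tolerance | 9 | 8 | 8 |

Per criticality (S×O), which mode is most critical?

Item 11

Criticality = Severity × Occurrence:
  Item 3: 7 × 5 = 35
  Item 4: 2 × 8 = 16
  Item 5: 2 × 6 = 12
  Item 6: 6 × 4 = 24
  Item 7: 9 × 5 = 45
  Item 8: 3 × 7 = 21
  Item 9: 10 × 2 = 20
  Item 10: 9 × 7 = 63
  Item 11: 8 × 9 = 72
Highest criticality is 72 → Item 11.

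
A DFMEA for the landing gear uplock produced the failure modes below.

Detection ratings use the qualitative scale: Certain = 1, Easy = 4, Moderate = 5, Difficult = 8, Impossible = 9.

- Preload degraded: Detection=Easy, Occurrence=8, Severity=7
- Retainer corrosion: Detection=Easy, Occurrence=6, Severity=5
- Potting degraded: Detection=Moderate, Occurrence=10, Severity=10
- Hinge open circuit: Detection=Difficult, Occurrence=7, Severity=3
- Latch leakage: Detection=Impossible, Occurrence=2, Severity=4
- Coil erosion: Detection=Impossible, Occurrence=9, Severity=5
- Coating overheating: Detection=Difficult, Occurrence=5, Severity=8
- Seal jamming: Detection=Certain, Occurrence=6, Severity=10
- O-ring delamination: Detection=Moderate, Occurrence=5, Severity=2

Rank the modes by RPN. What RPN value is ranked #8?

RPN = Severity × Occurrence × Detection:
  Preload degraded: 7 × 8 × 4 = 224
  Retainer corrosion: 5 × 6 × 4 = 120
  Potting degraded: 10 × 10 × 5 = 500
  Hinge open circuit: 3 × 7 × 8 = 168
  Latch leakage: 4 × 2 × 9 = 72
  Coil erosion: 5 × 9 × 9 = 405
  Coating overheating: 8 × 5 × 8 = 320
  Seal jamming: 10 × 6 × 1 = 60
  O-ring delamination: 2 × 5 × 5 = 50
Sorted descending: 500, 405, 320, 224, 168, 120, 72, 60, 50.
The eighth-highest RPN is 60 (Seal jamming).

60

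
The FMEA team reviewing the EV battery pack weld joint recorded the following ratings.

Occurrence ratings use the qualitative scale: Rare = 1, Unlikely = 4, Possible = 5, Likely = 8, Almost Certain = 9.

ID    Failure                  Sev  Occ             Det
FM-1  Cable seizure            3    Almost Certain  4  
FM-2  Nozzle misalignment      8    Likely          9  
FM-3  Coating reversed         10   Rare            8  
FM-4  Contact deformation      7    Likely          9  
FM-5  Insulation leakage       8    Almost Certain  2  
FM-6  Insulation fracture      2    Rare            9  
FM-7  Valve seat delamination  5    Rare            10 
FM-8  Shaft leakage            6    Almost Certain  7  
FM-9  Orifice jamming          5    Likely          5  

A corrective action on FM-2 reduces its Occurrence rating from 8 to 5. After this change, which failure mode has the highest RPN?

FM-4

RPN = Severity × Occurrence × Detection:
  FM-1: 3 × 9 × 4 = 108
  FM-2: 8 × 8 × 9 = 576
  FM-3: 10 × 1 × 8 = 80
  FM-4: 7 × 8 × 9 = 504
  FM-5: 8 × 9 × 2 = 144
  FM-6: 2 × 1 × 9 = 18
  FM-7: 5 × 1 × 10 = 50
  FM-8: 6 × 9 × 7 = 378
  FM-9: 5 × 8 × 5 = 200
After action: FM-2 → 8 × 5 × 9 = 360.
Revised RPNs: FM-4=504, FM-8=378, FM-2=360, FM-9=200, FM-5=144, FM-1=108, FM-3=80, FM-7=50, FM-6=18.
Highest is now FM-4 (504).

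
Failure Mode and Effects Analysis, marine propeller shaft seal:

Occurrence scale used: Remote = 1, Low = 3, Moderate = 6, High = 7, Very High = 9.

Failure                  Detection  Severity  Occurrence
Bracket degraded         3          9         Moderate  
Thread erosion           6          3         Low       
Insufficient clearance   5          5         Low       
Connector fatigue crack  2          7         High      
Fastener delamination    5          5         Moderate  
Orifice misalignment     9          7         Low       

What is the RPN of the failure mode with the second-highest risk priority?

162

RPN = Severity × Occurrence × Detection:
  Bracket degraded: 9 × 6 × 3 = 162
  Thread erosion: 3 × 3 × 6 = 54
  Insufficient clearance: 5 × 3 × 5 = 75
  Connector fatigue crack: 7 × 7 × 2 = 98
  Fastener delamination: 5 × 6 × 5 = 150
  Orifice misalignment: 7 × 3 × 9 = 189
Sorted descending: 189, 162, 150, 98, 75, 54.
The second-highest RPN is 162 (Bracket degraded).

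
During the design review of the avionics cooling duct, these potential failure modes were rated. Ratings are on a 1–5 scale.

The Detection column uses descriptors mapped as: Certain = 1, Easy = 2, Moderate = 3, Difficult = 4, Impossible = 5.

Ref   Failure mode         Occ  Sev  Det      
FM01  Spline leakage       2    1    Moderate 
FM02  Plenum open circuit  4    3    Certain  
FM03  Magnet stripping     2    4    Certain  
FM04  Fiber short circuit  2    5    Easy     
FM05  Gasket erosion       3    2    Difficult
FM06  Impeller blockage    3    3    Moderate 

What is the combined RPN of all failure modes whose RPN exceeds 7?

RPN = Severity × Occurrence × Detection:
  FM01: 1 × 2 × 3 = 6
  FM02: 3 × 4 × 1 = 12
  FM03: 4 × 2 × 1 = 8
  FM04: 5 × 2 × 2 = 20
  FM05: 2 × 3 × 4 = 24
  FM06: 3 × 3 × 3 = 27
RPN > 7: FM02 (12), FM03 (8), FM04 (20), FM05 (24), FM06 (27).
Sum: 12 + 8 + 20 + 24 + 27 = 91.

91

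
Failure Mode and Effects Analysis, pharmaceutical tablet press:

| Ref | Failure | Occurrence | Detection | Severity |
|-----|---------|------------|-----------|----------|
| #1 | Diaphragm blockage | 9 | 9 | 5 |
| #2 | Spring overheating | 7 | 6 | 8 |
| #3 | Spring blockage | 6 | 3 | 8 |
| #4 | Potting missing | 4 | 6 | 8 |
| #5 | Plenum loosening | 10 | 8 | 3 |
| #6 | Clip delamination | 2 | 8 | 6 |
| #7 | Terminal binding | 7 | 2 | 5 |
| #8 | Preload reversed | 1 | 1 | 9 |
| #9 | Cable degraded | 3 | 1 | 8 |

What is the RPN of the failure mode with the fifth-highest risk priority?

144

RPN = Severity × Occurrence × Detection:
  #1: 5 × 9 × 9 = 405
  #2: 8 × 7 × 6 = 336
  #3: 8 × 6 × 3 = 144
  #4: 8 × 4 × 6 = 192
  #5: 3 × 10 × 8 = 240
  #6: 6 × 2 × 8 = 96
  #7: 5 × 7 × 2 = 70
  #8: 9 × 1 × 1 = 9
  #9: 8 × 3 × 1 = 24
Sorted descending: 405, 336, 240, 192, 144, 96, 70, 24, 9.
The fifth-highest RPN is 144 (#3).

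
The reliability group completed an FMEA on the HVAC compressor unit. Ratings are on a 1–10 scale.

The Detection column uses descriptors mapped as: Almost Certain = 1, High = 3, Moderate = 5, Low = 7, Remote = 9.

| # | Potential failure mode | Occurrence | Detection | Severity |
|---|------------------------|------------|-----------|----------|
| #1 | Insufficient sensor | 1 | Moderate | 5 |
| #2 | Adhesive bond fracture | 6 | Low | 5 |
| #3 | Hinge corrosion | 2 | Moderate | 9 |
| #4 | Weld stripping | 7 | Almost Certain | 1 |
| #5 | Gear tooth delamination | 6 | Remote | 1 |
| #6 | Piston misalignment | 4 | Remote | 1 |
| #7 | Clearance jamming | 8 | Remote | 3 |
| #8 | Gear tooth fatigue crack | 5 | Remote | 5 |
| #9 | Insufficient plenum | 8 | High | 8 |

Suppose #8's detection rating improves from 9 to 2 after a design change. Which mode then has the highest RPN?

RPN = Severity × Occurrence × Detection:
  #1: 5 × 1 × 5 = 25
  #2: 5 × 6 × 7 = 210
  #3: 9 × 2 × 5 = 90
  #4: 1 × 7 × 1 = 7
  #5: 1 × 6 × 9 = 54
  #6: 1 × 4 × 9 = 36
  #7: 3 × 8 × 9 = 216
  #8: 5 × 5 × 9 = 225
  #9: 8 × 8 × 3 = 192
After action: #8 → 5 × 5 × 2 = 50.
Revised RPNs: #7=216, #2=210, #9=192, #3=90, #5=54, #8=50, #6=36, #1=25, #4=7.
Highest is now #7 (216).

#7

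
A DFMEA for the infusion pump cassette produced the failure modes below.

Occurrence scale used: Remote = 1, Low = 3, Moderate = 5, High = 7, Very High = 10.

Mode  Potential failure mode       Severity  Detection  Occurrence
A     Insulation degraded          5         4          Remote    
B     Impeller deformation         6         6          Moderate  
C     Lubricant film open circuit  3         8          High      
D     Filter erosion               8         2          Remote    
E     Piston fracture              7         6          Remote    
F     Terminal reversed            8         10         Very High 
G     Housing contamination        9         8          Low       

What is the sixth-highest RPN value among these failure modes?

20

RPN = Severity × Occurrence × Detection:
  A: 5 × 1 × 4 = 20
  B: 6 × 5 × 6 = 180
  C: 3 × 7 × 8 = 168
  D: 8 × 1 × 2 = 16
  E: 7 × 1 × 6 = 42
  F: 8 × 10 × 10 = 800
  G: 9 × 3 × 8 = 216
Sorted descending: 800, 216, 180, 168, 42, 20, 16.
The sixth-highest RPN is 20 (A).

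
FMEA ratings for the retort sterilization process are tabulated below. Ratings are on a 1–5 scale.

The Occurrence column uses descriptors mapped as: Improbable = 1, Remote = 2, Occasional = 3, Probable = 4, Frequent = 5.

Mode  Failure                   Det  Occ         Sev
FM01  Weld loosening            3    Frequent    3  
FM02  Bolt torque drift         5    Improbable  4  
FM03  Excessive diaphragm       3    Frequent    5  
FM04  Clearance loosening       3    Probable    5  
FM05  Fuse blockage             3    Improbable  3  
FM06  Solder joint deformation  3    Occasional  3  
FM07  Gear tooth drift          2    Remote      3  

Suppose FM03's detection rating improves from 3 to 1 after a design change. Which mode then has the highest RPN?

FM04

RPN = Severity × Occurrence × Detection:
  FM01: 3 × 5 × 3 = 45
  FM02: 4 × 1 × 5 = 20
  FM03: 5 × 5 × 3 = 75
  FM04: 5 × 4 × 3 = 60
  FM05: 3 × 1 × 3 = 9
  FM06: 3 × 3 × 3 = 27
  FM07: 3 × 2 × 2 = 12
After action: FM03 → 5 × 5 × 1 = 25.
Revised RPNs: FM04=60, FM01=45, FM06=27, FM03=25, FM02=20, FM07=12, FM05=9.
Highest is now FM04 (60).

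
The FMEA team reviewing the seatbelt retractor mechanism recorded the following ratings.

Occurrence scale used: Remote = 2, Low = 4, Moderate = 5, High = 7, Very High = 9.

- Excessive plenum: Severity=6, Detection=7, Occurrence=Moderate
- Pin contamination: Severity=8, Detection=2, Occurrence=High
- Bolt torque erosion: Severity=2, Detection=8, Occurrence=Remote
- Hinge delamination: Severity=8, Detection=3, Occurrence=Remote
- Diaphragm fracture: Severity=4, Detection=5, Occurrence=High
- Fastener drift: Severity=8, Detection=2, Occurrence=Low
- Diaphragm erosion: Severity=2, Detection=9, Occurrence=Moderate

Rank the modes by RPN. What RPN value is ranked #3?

112

RPN = Severity × Occurrence × Detection:
  Excessive plenum: 6 × 5 × 7 = 210
  Pin contamination: 8 × 7 × 2 = 112
  Bolt torque erosion: 2 × 2 × 8 = 32
  Hinge delamination: 8 × 2 × 3 = 48
  Diaphragm fracture: 4 × 7 × 5 = 140
  Fastener drift: 8 × 4 × 2 = 64
  Diaphragm erosion: 2 × 5 × 9 = 90
Sorted descending: 210, 140, 112, 90, 64, 48, 32.
The third-highest RPN is 112 (Pin contamination).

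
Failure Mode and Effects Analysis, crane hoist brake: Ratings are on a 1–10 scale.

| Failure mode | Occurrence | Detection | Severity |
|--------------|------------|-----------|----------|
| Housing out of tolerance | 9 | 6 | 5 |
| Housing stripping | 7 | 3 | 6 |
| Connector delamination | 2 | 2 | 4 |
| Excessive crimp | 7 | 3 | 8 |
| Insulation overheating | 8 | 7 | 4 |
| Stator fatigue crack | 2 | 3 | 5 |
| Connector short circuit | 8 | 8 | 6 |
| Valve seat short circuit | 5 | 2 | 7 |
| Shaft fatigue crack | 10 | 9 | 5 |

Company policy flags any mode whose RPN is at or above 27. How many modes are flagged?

RPN = Severity × Occurrence × Detection:
  Housing out of tolerance: 5 × 9 × 6 = 270
  Housing stripping: 6 × 7 × 3 = 126
  Connector delamination: 4 × 2 × 2 = 16
  Excessive crimp: 8 × 7 × 3 = 168
  Insulation overheating: 4 × 8 × 7 = 224
  Stator fatigue crack: 5 × 2 × 3 = 30
  Connector short circuit: 6 × 8 × 8 = 384
  Valve seat short circuit: 7 × 5 × 2 = 70
  Shaft fatigue crack: 5 × 10 × 9 = 450
Modes with RPN ≥ 27: Housing out of tolerance (270), Housing stripping (126), Excessive crimp (168), Insulation overheating (224), Stator fatigue crack (30), Connector short circuit (384), Valve seat short circuit (70), Shaft fatigue crack (450) → 8.

8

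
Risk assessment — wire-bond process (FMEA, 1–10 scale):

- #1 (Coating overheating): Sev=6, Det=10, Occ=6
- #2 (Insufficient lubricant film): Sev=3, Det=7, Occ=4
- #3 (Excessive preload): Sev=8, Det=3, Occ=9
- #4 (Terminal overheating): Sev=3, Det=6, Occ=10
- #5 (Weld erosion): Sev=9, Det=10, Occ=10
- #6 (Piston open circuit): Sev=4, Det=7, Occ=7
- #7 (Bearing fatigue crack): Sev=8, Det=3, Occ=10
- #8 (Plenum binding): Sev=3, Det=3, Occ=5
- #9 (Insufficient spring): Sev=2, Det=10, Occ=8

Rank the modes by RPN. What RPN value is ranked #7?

RPN = Severity × Occurrence × Detection:
  #1: 6 × 6 × 10 = 360
  #2: 3 × 4 × 7 = 84
  #3: 8 × 9 × 3 = 216
  #4: 3 × 10 × 6 = 180
  #5: 9 × 10 × 10 = 900
  #6: 4 × 7 × 7 = 196
  #7: 8 × 10 × 3 = 240
  #8: 3 × 5 × 3 = 45
  #9: 2 × 8 × 10 = 160
Sorted descending: 900, 360, 240, 216, 196, 180, 160, 84, 45.
The seventh-highest RPN is 160 (#9).

160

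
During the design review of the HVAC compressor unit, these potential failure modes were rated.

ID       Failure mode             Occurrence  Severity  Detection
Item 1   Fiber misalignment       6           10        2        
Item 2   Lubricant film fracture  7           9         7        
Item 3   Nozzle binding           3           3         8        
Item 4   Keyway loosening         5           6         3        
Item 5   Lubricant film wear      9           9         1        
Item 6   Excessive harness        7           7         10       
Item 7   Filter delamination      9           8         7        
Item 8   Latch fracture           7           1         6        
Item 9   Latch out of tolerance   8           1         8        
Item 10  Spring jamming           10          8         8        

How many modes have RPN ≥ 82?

6

RPN = Severity × Occurrence × Detection:
  Item 1: 10 × 6 × 2 = 120
  Item 2: 9 × 7 × 7 = 441
  Item 3: 3 × 3 × 8 = 72
  Item 4: 6 × 5 × 3 = 90
  Item 5: 9 × 9 × 1 = 81
  Item 6: 7 × 7 × 10 = 490
  Item 7: 8 × 9 × 7 = 504
  Item 8: 1 × 7 × 6 = 42
  Item 9: 1 × 8 × 8 = 64
  Item 10: 8 × 10 × 8 = 640
Modes with RPN ≥ 82: Item 1 (120), Item 2 (441), Item 4 (90), Item 6 (490), Item 7 (504), Item 10 (640) → 6.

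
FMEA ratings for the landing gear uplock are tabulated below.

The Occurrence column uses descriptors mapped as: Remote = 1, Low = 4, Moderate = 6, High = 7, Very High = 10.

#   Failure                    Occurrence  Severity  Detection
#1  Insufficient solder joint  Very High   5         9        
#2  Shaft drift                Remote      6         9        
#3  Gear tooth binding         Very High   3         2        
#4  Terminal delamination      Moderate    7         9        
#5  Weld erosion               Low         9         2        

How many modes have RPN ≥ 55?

4

RPN = Severity × Occurrence × Detection:
  #1: 5 × 10 × 9 = 450
  #2: 6 × 1 × 9 = 54
  #3: 3 × 10 × 2 = 60
  #4: 7 × 6 × 9 = 378
  #5: 9 × 4 × 2 = 72
Modes with RPN ≥ 55: #1 (450), #3 (60), #4 (378), #5 (72) → 4.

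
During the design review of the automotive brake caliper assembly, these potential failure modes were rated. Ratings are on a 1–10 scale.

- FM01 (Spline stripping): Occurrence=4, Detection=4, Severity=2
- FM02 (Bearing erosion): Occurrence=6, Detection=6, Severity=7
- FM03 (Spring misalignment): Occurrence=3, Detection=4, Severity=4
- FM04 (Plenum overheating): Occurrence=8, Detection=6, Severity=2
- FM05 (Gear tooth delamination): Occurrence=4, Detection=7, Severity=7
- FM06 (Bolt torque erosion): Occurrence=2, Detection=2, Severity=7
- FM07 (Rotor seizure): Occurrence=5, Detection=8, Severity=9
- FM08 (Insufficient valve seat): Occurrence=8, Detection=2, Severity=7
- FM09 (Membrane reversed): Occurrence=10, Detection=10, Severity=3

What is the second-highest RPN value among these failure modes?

300

RPN = Severity × Occurrence × Detection:
  FM01: 2 × 4 × 4 = 32
  FM02: 7 × 6 × 6 = 252
  FM03: 4 × 3 × 4 = 48
  FM04: 2 × 8 × 6 = 96
  FM05: 7 × 4 × 7 = 196
  FM06: 7 × 2 × 2 = 28
  FM07: 9 × 5 × 8 = 360
  FM08: 7 × 8 × 2 = 112
  FM09: 3 × 10 × 10 = 300
Sorted descending: 360, 300, 252, 196, 112, 96, 48, 32, 28.
The second-highest RPN is 300 (FM09).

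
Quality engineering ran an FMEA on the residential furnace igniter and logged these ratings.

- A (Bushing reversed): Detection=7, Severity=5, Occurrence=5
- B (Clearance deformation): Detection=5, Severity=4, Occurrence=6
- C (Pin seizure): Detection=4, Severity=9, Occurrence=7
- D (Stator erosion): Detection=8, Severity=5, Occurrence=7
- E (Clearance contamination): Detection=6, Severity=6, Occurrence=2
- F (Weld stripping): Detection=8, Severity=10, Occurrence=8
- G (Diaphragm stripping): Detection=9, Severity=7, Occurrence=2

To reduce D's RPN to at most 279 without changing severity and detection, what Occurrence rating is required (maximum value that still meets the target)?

D: S=5, O=7, D=8 → current RPN = 280.
Fixed product = 40. Need 40 × O ≤ 279, so O ≤ 279/40 = 6.97.
Maximum integer Occurrence rating = 6 (gives RPN 240; O=7 would give 280 > 279).

6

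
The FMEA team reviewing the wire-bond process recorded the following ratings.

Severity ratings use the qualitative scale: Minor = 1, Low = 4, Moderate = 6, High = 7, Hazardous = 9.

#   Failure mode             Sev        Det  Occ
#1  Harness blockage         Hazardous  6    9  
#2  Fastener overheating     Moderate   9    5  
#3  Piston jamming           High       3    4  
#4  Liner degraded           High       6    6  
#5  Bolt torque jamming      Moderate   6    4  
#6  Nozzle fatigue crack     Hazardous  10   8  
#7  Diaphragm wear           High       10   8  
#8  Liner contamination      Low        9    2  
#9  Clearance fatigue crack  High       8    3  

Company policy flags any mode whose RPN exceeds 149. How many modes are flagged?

6

RPN = Severity × Occurrence × Detection:
  #1: 9 × 9 × 6 = 486
  #2: 6 × 5 × 9 = 270
  #3: 7 × 4 × 3 = 84
  #4: 7 × 6 × 6 = 252
  #5: 6 × 4 × 6 = 144
  #6: 9 × 8 × 10 = 720
  #7: 7 × 8 × 10 = 560
  #8: 4 × 2 × 9 = 72
  #9: 7 × 3 × 8 = 168
Modes with RPN > 149: #1 (486), #2 (270), #4 (252), #6 (720), #7 (560), #9 (168) → 6.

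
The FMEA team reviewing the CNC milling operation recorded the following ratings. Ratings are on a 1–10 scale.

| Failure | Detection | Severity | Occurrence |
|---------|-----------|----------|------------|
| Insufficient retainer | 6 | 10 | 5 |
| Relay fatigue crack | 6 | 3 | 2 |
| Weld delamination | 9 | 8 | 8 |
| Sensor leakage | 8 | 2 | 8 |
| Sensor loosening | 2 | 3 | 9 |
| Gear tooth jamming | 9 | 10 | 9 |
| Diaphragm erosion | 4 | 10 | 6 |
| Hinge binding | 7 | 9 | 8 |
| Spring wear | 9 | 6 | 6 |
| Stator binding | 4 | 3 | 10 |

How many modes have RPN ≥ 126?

RPN = Severity × Occurrence × Detection:
  Insufficient retainer: 10 × 5 × 6 = 300
  Relay fatigue crack: 3 × 2 × 6 = 36
  Weld delamination: 8 × 8 × 9 = 576
  Sensor leakage: 2 × 8 × 8 = 128
  Sensor loosening: 3 × 9 × 2 = 54
  Gear tooth jamming: 10 × 9 × 9 = 810
  Diaphragm erosion: 10 × 6 × 4 = 240
  Hinge binding: 9 × 8 × 7 = 504
  Spring wear: 6 × 6 × 9 = 324
  Stator binding: 3 × 10 × 4 = 120
Modes with RPN ≥ 126: Insufficient retainer (300), Weld delamination (576), Sensor leakage (128), Gear tooth jamming (810), Diaphragm erosion (240), Hinge binding (504), Spring wear (324) → 7.

7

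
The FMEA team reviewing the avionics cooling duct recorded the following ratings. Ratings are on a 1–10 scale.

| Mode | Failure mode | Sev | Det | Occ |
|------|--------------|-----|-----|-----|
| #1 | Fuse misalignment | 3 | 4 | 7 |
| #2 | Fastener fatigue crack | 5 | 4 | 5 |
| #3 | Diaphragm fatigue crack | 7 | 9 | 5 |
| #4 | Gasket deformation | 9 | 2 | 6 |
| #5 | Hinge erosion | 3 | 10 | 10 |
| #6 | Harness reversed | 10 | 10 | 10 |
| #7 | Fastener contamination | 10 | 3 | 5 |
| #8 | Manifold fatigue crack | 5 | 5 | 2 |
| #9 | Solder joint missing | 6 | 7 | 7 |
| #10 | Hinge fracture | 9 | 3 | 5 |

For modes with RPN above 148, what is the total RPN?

RPN = Severity × Occurrence × Detection:
  #1: 3 × 7 × 4 = 84
  #2: 5 × 5 × 4 = 100
  #3: 7 × 5 × 9 = 315
  #4: 9 × 6 × 2 = 108
  #5: 3 × 10 × 10 = 300
  #6: 10 × 10 × 10 = 1000
  #7: 10 × 5 × 3 = 150
  #8: 5 × 2 × 5 = 50
  #9: 6 × 7 × 7 = 294
  #10: 9 × 5 × 3 = 135
RPN > 148: #3 (315), #5 (300), #6 (1000), #7 (150), #9 (294).
Sum: 315 + 300 + 1000 + 150 + 294 = 2059.

2059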